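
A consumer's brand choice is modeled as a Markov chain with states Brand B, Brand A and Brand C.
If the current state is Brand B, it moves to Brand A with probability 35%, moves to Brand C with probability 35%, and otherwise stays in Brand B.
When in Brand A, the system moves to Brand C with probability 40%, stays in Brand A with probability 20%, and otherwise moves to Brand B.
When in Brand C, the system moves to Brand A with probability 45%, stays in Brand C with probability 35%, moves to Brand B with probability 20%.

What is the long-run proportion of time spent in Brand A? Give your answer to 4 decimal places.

0.3362

Let the stationary distribution be π with π = πP and π_1 + π_2 + π_3 = 1.
π_1 = 0.3·π_1 + 0.4·π_2 + 0.2·π_3
π_2 = 0.35·π_1 + 0.2·π_2 + 0.45·π_3
Solving with the normalization constraint gives π = (0.2969, 0.3362, 0.3668).
So the stationary probability of Brand A is 0.3362.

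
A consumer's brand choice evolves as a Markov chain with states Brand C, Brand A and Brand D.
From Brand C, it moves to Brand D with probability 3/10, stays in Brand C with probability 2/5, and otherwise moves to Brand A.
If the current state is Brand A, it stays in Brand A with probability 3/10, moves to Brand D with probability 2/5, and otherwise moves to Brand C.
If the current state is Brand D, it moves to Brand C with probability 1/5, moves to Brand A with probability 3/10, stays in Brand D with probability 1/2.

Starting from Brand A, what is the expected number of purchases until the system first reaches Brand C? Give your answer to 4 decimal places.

Let t(s) be the expected number of purchases to first reach Brand C from state s, with t(Brand C) = 0. Conditioning on the first purchase:
t(Brand A) = 1 + 0.3·t(Brand A) + 0.4·t(Brand D)
t(Brand D) = 1 + 0.3·t(Brand A) + 0.5·t(Brand D)
Solving: t(Brand A) = 3.9130, t(Brand D) = 4.3478.
Expected purchases from Brand A to Brand C: 3.9130.

3.9130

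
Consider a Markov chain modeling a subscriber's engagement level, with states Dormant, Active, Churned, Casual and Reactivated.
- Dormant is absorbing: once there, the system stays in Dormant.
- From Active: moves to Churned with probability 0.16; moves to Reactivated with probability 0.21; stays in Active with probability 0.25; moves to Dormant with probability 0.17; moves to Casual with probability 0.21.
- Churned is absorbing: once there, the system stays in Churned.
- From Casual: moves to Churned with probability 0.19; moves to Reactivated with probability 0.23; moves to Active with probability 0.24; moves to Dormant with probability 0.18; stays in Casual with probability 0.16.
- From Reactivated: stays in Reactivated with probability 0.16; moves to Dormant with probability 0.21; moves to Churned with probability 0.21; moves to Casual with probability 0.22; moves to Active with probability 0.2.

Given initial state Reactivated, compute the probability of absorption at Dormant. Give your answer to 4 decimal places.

Let h(s) be the probability of absorption at Dormant starting from transient state s. Then h(Dormant) = 1 and h(Churned) = 0. By first-step analysis:
h(Active) = 0.17·1 + 0.25·h(Active) + 0.16·0 + 0.21·h(Casual) + 0.21·h(Reactivated)
h(Casual) = 0.18·1 + 0.24·h(Active) + 0.19·0 + 0.16·h(Casual) + 0.23·h(Reactivated)
h(Reactivated) = 0.21·1 + 0.2·h(Active) + 0.21·0 + 0.22·h(Casual) + 0.16·h(Reactivated)
Solving: h(Active) = 0.5055, h(Casual) = 0.4957, h(Reactivated) = 0.5002.
Starting from Reactivated, the probability is 0.5002.

0.5002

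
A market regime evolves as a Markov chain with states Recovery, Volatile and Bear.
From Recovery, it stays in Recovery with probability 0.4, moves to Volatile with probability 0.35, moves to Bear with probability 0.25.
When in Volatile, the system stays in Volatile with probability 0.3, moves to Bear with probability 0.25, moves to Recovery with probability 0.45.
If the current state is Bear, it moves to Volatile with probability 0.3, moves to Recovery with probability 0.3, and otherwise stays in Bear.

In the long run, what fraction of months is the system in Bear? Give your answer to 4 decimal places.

Let the stationary distribution be π with π = πP and π_1 + π_2 + π_3 = 1.
π_1 = 0.4·π_1 + 0.45·π_2 + 0.3·π_3
π_2 = 0.35·π_1 + 0.3·π_2 + 0.3·π_3
Solving with the normalization constraint gives π = (0.3866, 0.3193, 0.2941).
So the stationary probability of Bear is 0.2941.

0.2941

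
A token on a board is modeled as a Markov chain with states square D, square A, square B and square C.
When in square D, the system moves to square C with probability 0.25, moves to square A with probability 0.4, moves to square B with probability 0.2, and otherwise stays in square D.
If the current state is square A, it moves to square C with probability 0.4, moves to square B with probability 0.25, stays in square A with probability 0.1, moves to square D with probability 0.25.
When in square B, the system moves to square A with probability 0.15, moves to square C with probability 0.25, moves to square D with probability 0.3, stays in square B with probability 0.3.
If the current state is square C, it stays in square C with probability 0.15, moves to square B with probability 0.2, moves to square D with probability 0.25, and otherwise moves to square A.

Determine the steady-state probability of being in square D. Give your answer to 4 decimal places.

0.2380

Let the stationary distribution be π with π = πP and π_1 + π_2 + π_3 + π_4 = 1.
π_1 = 0.15·π_1 + 0.25·π_2 + 0.3·π_3 + 0.25·π_4
π_2 = 0.4·π_1 + 0.1·π_2 + 0.15·π_3 + 0.4·π_4
π_3 = 0.2·π_1 + 0.25·π_2 + 0.3·π_3 + 0.2·π_4
Solving with the normalization constraint gives π = (0.2380, 0.2622, 0.2368, 0.2630).
So the stationary probability of square D is 0.2380.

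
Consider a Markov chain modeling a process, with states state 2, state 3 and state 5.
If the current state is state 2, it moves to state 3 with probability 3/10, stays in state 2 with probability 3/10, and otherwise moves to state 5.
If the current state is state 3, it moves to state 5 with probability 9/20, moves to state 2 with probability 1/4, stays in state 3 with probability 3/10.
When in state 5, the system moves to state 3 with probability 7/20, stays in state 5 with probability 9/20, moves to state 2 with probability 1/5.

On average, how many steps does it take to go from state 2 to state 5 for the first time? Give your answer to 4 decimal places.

Let t(s) be the expected number of steps to first reach state 5 from state s, with t(state 5) = 0. Conditioning on the first step:
t(state 2) = 1 + 0.3·t(state 2) + 0.3·t(state 3)
t(state 3) = 1 + 0.25·t(state 2) + 0.3·t(state 3)
Solving: t(state 2) = 2.4096, t(state 3) = 2.2892.
Expected steps from state 2 to state 5: 2.4096.

2.4096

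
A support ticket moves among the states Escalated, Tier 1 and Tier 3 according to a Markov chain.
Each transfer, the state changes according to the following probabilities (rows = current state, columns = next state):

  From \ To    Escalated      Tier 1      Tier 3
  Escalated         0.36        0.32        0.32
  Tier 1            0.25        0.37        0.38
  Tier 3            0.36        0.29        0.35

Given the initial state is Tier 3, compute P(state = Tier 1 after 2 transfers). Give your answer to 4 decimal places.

Sum over the intermediate state after 1 transfer:
P = P(Tier 3→Escalated)·P(Escalated→Tier 1) + P(Tier 3→Tier 1)·P(Tier 1→Tier 1) + P(Tier 3→Tier 3)·P(Tier 3→Tier 1)
  = 0.36×0.32 + 0.29×0.37 + 0.35×0.29
  = 0.1152 + 0.1073 + 0.1015 = 0.3240

0.3240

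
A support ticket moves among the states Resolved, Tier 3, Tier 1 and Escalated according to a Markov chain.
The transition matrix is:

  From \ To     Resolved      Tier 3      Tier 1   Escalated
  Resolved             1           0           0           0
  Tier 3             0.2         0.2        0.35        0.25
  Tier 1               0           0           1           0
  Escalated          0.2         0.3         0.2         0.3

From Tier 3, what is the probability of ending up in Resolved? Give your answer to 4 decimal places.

Let h(s) be the probability of absorption at Resolved starting from transient state s. Then h(Resolved) = 1 and h(Tier 1) = 0. By first-step analysis:
h(Tier 3) = 0.2·1 + 0.2·h(Tier 3) + 0.35·0 + 0.25·h(Escalated)
h(Escalated) = 0.2·1 + 0.3·h(Tier 3) + 0.2·0 + 0.3·h(Escalated)
Solving: h(Tier 3) = 0.3918, h(Escalated) = 0.4536.
Starting from Tier 3, the probability is 0.3918.

0.3918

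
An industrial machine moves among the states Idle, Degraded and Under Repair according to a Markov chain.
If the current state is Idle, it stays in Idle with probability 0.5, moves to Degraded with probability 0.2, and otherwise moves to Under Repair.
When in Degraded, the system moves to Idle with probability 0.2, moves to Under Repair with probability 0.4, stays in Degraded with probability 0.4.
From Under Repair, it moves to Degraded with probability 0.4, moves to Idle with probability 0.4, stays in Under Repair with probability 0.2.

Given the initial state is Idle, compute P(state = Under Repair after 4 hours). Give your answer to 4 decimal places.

Propagate the distribution vector 4 hours from Idle.
After 0 hours: (1.0000, 0.0000, 0.0000)
After 1 hour: (0.5000, 0.2000, 0.3000)
After 2 hours: (0.4100, 0.3000, 0.2900)
After 3 hours: (0.3810, 0.3180, 0.3010)
After 4 hours: (0.3745, 0.3238, 0.3017)
P(in Under Repair after 4 hours) = 0.3017

0.3017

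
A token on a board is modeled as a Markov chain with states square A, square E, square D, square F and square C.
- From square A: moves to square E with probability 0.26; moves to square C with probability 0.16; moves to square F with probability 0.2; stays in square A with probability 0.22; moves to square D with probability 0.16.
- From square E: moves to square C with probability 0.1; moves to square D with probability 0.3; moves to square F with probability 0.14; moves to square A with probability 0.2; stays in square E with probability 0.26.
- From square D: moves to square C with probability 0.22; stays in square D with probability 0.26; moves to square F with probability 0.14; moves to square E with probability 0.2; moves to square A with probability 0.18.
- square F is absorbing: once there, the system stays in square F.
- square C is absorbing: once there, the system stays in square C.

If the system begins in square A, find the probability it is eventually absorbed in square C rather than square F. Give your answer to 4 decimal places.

Let h(s) be the probability of absorption at square C starting from transient state s. Then h(square C) = 1 and h(square F) = 0. By first-step analysis:
h(square A) = 0.22·h(square A) + 0.26·h(square E) + 0.16·h(square D) + 0.2·0 + 0.16·1
h(square E) = 0.2·h(square A) + 0.26·h(square E) + 0.3·h(square D) + 0.14·0 + 0.1·1
h(square D) = 0.18·h(square A) + 0.2·h(square E) + 0.26·h(square D) + 0.14·0 + 0.22·1
Solving: h(square A) = 0.4787, h(square E) = 0.4854, h(square D) = 0.5449.
Starting from square A, the probability is 0.4787.

0.4787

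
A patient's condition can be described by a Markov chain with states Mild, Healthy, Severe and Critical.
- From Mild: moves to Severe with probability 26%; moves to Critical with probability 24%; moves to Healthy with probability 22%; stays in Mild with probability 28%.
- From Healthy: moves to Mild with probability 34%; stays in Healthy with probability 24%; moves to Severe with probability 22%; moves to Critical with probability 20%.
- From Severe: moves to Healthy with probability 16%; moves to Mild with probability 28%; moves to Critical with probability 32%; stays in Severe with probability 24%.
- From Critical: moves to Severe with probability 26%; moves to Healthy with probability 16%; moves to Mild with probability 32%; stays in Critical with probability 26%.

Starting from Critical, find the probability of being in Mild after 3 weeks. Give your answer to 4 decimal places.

Propagate the distribution vector 3 weeks from Critical.
After 0 weeks: (0.0000, 0.0000, 0.0000, 1.0000)
After 1 week: (0.3200, 0.1600, 0.2600, 0.2600)
After 2 weeks: (0.3000, 0.1920, 0.2484, 0.2596)
After 3 weeks: (0.3019, 0.1934, 0.2474, 0.2574)
P(in Mild after 3 weeks) = 0.3019

0.3019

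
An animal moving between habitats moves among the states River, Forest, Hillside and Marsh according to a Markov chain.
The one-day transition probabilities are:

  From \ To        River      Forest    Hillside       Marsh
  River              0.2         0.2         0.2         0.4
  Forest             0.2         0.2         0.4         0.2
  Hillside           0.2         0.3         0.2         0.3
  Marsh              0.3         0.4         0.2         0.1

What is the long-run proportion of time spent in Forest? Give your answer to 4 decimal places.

0.2747

Let the stationary distribution be π with π = πP and π_1 + π_2 + π_3 + π_4 = 1.
π_1 = 0.2·π_1 + 0.2·π_2 + 0.2·π_3 + 0.3·π_4
π_2 = 0.2·π_1 + 0.2·π_2 + 0.3·π_3 + 0.4·π_4
π_3 = 0.2·π_1 + 0.4·π_2 + 0.2·π_3 + 0.2·π_4
Solving with the normalization constraint gives π = (0.2246, 0.2747, 0.2549, 0.2458).
So the stationary probability of Forest is 0.2747.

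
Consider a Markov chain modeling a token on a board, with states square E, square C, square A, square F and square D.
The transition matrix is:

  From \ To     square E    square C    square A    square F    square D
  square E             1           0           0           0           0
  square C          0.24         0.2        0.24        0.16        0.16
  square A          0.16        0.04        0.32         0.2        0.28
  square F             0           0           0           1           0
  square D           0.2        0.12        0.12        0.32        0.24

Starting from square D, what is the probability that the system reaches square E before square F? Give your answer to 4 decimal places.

0.4130

Let h(s) be the probability of absorption at square E starting from transient state s. Then h(square E) = 1 and h(square F) = 0. By first-step analysis:
h(square C) = 0.24·1 + 0.2·h(square C) + 0.24·h(square A) + 0.16·0 + 0.16·h(square D)
h(square A) = 0.16·1 + 0.04·h(square C) + 0.32·h(square A) + 0.2·0 + 0.28·h(square D)
h(square D) = 0.2·1 + 0.12·h(square C) + 0.12·h(square A) + 0.32·0 + 0.24·h(square D)
Solving: h(square C) = 0.5133, h(square A) = 0.4355, h(square D) = 0.4130.
Starting from square D, the probability is 0.4130.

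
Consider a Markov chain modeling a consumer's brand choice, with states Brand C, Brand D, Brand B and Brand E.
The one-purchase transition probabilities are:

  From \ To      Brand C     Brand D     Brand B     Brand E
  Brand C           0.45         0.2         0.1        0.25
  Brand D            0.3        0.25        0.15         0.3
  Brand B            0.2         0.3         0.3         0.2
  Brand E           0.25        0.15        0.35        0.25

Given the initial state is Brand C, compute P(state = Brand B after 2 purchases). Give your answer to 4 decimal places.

Propagate the distribution vector 2 purchases from Brand C.
After 0 purchases: (1.0000, 0.0000, 0.0000, 0.0000)
After 1 purchase: (0.4500, 0.2000, 0.1000, 0.2500)
After 2 purchases: (0.3450, 0.2075, 0.1925, 0.2550)
P(in Brand B after 2 purchases) = 0.1925

0.1925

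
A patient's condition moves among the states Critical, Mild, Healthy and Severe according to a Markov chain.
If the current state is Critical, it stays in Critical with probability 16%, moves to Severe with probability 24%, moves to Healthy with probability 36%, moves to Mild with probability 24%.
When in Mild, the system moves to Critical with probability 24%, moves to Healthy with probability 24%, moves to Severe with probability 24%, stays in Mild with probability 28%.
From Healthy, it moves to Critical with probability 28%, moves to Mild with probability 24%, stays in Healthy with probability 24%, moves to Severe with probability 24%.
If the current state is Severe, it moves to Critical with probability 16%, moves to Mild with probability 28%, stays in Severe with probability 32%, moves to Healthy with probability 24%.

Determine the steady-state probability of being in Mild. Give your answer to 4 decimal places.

0.2609

Let the stationary distribution be π with π = πP and π_1 + π_2 + π_3 + π_4 = 1.
π_1 = 0.16·π_1 + 0.24·π_2 + 0.28·π_3 + 0.16·π_4
π_2 = 0.24·π_1 + 0.28·π_2 + 0.24·π_3 + 0.28·π_4
π_3 = 0.36·π_1 + 0.24·π_2 + 0.24·π_3 + 0.24·π_4
Solving with the normalization constraint gives π = (0.2127, 0.2609, 0.2655, 0.2609).
So the stationary probability of Mild is 0.2609.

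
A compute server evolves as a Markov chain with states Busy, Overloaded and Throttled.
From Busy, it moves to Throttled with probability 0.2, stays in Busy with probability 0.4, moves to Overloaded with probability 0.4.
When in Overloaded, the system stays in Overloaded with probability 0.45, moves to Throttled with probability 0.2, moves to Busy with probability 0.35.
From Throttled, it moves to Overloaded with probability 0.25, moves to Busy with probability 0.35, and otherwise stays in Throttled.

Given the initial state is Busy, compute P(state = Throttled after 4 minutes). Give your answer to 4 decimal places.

0.2496

Propagate the distribution vector 4 minutes from Busy.
After 0 minutes: (1.0000, 0.0000, 0.0000)
After 1 minute: (0.4000, 0.4000, 0.2000)
After 2 minutes: (0.3700, 0.3900, 0.2400)
After 3 minutes: (0.3685, 0.3835, 0.2480)
After 4 minutes: (0.3684, 0.3820, 0.2496)
P(in Throttled after 4 minutes) = 0.2496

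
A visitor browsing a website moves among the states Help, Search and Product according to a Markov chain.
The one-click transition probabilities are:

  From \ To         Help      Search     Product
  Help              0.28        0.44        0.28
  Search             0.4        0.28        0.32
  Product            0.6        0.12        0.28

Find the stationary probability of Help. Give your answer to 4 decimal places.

0.4093

Let the stationary distribution be π with π = πP and π_1 + π_2 + π_3 = 1.
π_1 = 0.28·π_1 + 0.4·π_2 + 0.6·π_3
π_2 = 0.44·π_1 + 0.28·π_2 + 0.12·π_3
Solving with the normalization constraint gives π = (0.4093, 0.2988, 0.2920).
So the stationary probability of Help is 0.4093.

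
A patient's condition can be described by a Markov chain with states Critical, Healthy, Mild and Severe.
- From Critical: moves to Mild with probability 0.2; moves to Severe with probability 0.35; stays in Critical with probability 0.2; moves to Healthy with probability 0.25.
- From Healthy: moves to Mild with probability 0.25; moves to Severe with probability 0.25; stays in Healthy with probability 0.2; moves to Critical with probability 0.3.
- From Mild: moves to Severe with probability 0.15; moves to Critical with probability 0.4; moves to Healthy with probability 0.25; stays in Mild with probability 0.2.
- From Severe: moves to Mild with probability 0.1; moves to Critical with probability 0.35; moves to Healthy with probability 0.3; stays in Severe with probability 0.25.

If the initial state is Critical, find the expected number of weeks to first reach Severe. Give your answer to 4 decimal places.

Let t(s) be the expected number of weeks to first reach Severe from state s, with t(Severe) = 0. Conditioning on the first week:
t(Critical) = 1 + 0.2·t(Critical) + 0.25·t(Healthy) + 0.2·t(Mild)
t(Healthy) = 1 + 0.3·t(Critical) + 0.2·t(Healthy) + 0.25·t(Mild)
t(Mild) = 1 + 0.4·t(Critical) + 0.25·t(Healthy) + 0.2·t(Mild)
Solving: t(Critical) = 3.5235, t(Healthy) = 3.8926, t(Mild) = 4.2282.
Expected weeks from Critical to Severe: 3.5235.

3.5235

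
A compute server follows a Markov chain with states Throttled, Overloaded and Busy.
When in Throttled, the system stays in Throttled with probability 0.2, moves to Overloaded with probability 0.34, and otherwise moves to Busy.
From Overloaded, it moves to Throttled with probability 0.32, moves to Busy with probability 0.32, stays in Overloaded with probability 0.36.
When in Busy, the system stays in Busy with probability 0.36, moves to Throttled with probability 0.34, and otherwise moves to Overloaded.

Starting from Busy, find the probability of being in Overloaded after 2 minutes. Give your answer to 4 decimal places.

0.3316

Sum over the intermediate state after 1 minute:
P = P(Busy→Throttled)·P(Throttled→Overloaded) + P(Busy→Overloaded)·P(Overloaded→Overloaded) + P(Busy→Busy)·P(Busy→Overloaded)
  = 0.34×0.34 + 0.3×0.36 + 0.36×0.3
  = 0.1156 + 0.1080 + 0.1080 = 0.3316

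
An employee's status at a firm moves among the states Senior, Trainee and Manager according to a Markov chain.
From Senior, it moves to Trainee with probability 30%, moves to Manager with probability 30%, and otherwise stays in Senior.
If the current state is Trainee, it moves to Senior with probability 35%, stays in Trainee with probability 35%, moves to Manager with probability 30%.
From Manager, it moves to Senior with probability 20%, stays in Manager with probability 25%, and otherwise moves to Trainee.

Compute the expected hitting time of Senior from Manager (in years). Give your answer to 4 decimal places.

Let t(s) be the expected number of years to first reach Senior from state s, with t(Senior) = 0. Conditioning on the first year:
t(Trainee) = 1 + 0.35·t(Trainee) + 0.3·t(Manager)
t(Manager) = 1 + 0.55·t(Trainee) + 0.25·t(Manager)
Solving: t(Trainee) = 3.2558, t(Manager) = 3.7209.
Expected years from Manager to Senior: 3.7209.

3.7209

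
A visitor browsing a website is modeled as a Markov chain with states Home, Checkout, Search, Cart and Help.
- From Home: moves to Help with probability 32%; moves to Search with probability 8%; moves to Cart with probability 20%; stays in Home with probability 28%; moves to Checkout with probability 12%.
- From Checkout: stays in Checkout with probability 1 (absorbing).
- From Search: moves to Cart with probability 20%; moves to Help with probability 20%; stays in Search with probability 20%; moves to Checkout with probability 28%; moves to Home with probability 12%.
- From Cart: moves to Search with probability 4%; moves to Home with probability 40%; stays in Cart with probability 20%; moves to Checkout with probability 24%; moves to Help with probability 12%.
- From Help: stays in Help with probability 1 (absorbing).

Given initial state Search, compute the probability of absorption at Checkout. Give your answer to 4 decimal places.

Let h(s) be the probability of absorption at Checkout starting from transient state s. Then h(Checkout) = 1 and h(Help) = 0. By first-step analysis:
h(Home) = 0.28·h(Home) + 0.12·1 + 0.08·h(Search) + 0.2·h(Cart) + 0.32·0
h(Search) = 0.12·h(Home) + 0.28·1 + 0.2·h(Search) + 0.2·h(Cart) + 0.2·0
h(Cart) = 0.4·h(Home) + 0.24·1 + 0.04·h(Search) + 0.2·h(Cart) + 0.12·0
Solving: h(Home) = 0.3677, h(Search) = 0.5328, h(Cart) = 0.5105.
Starting from Search, the probability is 0.5328.

0.5328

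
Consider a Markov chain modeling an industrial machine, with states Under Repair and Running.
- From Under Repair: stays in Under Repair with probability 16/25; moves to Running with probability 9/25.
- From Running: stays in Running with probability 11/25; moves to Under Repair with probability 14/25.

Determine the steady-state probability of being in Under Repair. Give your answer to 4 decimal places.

Let the stationary distribution be π with π = πP and π_1 + π_2 = 1.
π_1 = 0.64·π_1 + 0.56·π_2
Solving with the normalization constraint gives π = (0.6087, 0.3913).
So the stationary probability of Under Repair is 0.6087.

0.6087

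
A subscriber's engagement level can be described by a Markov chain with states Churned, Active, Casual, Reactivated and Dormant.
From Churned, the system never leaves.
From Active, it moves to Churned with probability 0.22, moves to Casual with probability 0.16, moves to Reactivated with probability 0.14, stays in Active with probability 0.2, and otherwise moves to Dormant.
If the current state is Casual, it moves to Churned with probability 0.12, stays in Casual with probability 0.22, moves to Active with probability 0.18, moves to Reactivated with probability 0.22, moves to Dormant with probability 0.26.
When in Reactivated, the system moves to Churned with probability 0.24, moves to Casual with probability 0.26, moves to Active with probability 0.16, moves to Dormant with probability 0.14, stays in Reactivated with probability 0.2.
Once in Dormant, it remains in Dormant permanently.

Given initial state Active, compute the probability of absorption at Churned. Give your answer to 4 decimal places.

0.4469

Let h(s) be the probability of absorption at Churned starting from transient state s. Then h(Churned) = 1 and h(Dormant) = 0. By first-step analysis:
h(Active) = 0.22·1 + 0.2·h(Active) + 0.16·h(Casual) + 0.14·h(Reactivated) + 0.28·0
h(Casual) = 0.12·1 + 0.18·h(Active) + 0.22·h(Casual) + 0.22·h(Reactivated) + 0.26·0
h(Reactivated) = 0.24·1 + 0.16·h(Active) + 0.26·h(Casual) + 0.2·h(Reactivated) + 0.14·0
Solving: h(Active) = 0.4469, h(Casual) = 0.4038, h(Reactivated) = 0.5206.
Starting from Active, the probability is 0.4469.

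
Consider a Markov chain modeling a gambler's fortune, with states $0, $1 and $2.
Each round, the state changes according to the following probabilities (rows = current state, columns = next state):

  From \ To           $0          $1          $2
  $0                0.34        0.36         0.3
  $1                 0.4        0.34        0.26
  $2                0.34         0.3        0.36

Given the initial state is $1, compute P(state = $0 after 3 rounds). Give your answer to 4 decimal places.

0.3603

Propagate the distribution vector 3 rounds from $1.
After 0 rounds: (0.0000, 1.0000, 0.0000)
After 1 round: (0.4000, 0.3400, 0.2600)
After 2 rounds: (0.3604, 0.3376, 0.3020)
After 3 rounds: (0.3603, 0.3351, 0.3046)
P(in $0 after 3 rounds) = 0.3603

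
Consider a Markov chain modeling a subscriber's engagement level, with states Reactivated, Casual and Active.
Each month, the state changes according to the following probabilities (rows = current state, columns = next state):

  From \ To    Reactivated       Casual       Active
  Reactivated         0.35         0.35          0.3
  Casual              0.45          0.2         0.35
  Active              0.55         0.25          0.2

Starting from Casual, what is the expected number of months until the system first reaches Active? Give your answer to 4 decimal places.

3.0345

Let t(s) be the expected number of months to first reach Active from state s, with t(Active) = 0. Conditioning on the first month:
t(Reactivated) = 1 + 0.35·t(Reactivated) + 0.35·t(Casual)
t(Casual) = 1 + 0.45·t(Reactivated) + 0.2·t(Casual)
Solving: t(Reactivated) = 3.1724, t(Casual) = 3.0345.
Expected months from Casual to Active: 3.0345.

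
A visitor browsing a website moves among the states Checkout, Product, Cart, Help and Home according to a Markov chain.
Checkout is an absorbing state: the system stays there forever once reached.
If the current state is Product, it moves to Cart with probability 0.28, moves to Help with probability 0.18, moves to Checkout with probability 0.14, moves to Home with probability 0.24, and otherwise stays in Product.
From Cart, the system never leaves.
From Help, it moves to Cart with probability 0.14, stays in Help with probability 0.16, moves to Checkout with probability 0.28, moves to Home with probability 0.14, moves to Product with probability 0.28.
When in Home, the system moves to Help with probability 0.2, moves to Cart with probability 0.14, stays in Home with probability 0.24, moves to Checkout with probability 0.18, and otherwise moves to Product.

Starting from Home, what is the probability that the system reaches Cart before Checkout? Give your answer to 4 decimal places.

0.4758

Let h(s) be the probability of absorption at Cart starting from transient state s. Then h(Cart) = 1 and h(Checkout) = 0. By first-step analysis:
h(Product) = 0.14·0 + 0.16·h(Product) + 0.28·1 + 0.18·h(Help) + 0.24·h(Home)
h(Help) = 0.28·0 + 0.28·h(Product) + 0.14·1 + 0.16·h(Help) + 0.14·h(Home)
h(Home) = 0.18·0 + 0.24·h(Product) + 0.14·1 + 0.2·h(Help) + 0.24·h(Home)
Solving: h(Product) = 0.5621, h(Help) = 0.4333, h(Home) = 0.4758.
Starting from Home, the probability is 0.4758.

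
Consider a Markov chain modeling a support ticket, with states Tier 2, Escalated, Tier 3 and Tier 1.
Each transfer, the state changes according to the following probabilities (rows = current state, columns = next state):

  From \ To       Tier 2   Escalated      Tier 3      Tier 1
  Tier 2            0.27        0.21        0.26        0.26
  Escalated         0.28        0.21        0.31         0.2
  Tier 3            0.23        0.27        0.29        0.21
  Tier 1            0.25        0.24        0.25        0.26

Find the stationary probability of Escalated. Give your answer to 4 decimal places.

Let the stationary distribution be π with π = πP and π_1 + π_2 + π_3 + π_4 = 1.
π_1 = 0.27·π_1 + 0.28·π_2 + 0.23·π_3 + 0.25·π_4
π_2 = 0.21·π_1 + 0.21·π_2 + 0.27·π_3 + 0.24·π_4
π_3 = 0.26·π_1 + 0.31·π_2 + 0.29·π_3 + 0.25·π_4
Solving with the normalization constraint gives π = (0.2566, 0.2336, 0.2777, 0.2321).
So the stationary probability of Escalated is 0.2336.

0.2336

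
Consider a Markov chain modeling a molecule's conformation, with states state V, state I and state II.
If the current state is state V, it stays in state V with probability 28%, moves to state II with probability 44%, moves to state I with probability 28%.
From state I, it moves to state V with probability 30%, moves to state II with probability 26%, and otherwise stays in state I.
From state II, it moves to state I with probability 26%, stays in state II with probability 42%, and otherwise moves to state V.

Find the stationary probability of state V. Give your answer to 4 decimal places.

Let the stationary distribution be π with π = πP and π_1 + π_2 + π_3 = 1.
π_1 = 0.28·π_1 + 0.3·π_2 + 0.32·π_3
π_2 = 0.28·π_1 + 0.44·π_2 + 0.26·π_3
Solving with the normalization constraint gives π = (0.3015, 0.3244, 0.3741).
So the stationary probability of state V is 0.3015.

0.3015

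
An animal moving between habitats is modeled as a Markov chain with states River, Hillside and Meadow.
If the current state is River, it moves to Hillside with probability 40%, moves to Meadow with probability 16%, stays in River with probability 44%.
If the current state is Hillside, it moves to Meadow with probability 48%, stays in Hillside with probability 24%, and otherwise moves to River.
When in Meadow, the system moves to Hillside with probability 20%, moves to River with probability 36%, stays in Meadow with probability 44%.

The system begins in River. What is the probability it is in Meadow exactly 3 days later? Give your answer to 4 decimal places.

0.3505

Propagate the distribution vector 3 days from River.
After 0 days: (1.0000, 0.0000, 0.0000)
After 1 day: (0.4400, 0.4000, 0.1600)
After 2 days: (0.3632, 0.3040, 0.3328)
After 3 days: (0.3647, 0.2848, 0.3505)
P(in Meadow after 3 days) = 0.3505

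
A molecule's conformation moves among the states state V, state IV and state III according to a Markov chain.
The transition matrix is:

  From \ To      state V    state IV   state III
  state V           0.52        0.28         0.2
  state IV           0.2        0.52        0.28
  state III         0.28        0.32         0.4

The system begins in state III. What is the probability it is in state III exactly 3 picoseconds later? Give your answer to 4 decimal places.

0.2909

Propagate the distribution vector 3 picoseconds from state III.
After 0 picoseconds: (0.0000, 0.0000, 1.0000)
After 1 picosecond: (0.2800, 0.3200, 0.4000)
After 2 picoseconds: (0.3216, 0.3728, 0.3056)
After 3 picoseconds: (0.3274, 0.3817, 0.2909)
P(in state III after 3 picoseconds) = 0.2909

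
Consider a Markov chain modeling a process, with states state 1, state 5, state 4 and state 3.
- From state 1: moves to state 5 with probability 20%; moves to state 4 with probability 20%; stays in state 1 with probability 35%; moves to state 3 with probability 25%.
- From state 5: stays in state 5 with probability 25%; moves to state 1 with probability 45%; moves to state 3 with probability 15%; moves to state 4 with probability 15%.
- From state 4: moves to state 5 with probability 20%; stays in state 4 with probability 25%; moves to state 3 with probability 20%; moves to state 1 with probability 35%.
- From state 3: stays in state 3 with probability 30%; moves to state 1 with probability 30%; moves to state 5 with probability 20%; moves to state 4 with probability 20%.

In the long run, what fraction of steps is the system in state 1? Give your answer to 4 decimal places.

Let the stationary distribution be π with π = πP and π_1 + π_2 + π_3 + π_4 = 1.
π_1 = 0.35·π_1 + 0.45·π_2 + 0.35·π_3 + 0.3·π_4
π_2 = 0.2·π_1 + 0.25·π_2 + 0.2·π_3 + 0.2·π_4
π_3 = 0.2·π_1 + 0.15·π_2 + 0.25·π_3 + 0.2·π_4
Solving with the normalization constraint gives π = (0.3595, 0.2105, 0.1994, 0.2305).
So the stationary probability of state 1 is 0.3595.

0.3595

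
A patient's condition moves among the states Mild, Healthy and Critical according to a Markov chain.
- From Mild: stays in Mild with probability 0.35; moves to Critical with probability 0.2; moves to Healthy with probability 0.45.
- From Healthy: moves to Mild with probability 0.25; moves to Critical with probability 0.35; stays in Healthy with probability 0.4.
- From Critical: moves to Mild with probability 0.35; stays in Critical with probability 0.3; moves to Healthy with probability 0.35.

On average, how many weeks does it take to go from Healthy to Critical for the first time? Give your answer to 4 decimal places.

Let t(s) be the expected number of weeks to first reach Critical from state s, with t(Critical) = 0. Conditioning on the first week:
t(Mild) = 1 + 0.35·t(Mild) + 0.45·t(Healthy)
t(Healthy) = 1 + 0.25·t(Mild) + 0.4·t(Healthy)
Solving: t(Mild) = 3.7838, t(Healthy) = 3.2432.
Expected weeks from Healthy to Critical: 3.2432.

3.2432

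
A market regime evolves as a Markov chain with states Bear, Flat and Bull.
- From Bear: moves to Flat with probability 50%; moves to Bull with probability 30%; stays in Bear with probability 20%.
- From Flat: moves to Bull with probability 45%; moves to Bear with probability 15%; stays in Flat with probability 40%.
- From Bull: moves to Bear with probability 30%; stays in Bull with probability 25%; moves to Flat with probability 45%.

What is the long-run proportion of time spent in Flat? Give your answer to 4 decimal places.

0.4387

Let the stationary distribution be π with π = πP and π_1 + π_2 + π_3 = 1.
π_1 = 0.2·π_1 + 0.15·π_2 + 0.3·π_3
π_2 = 0.5·π_1 + 0.4·π_2 + 0.45·π_3
Solving with the normalization constraint gives π = (0.2129, 0.4387, 0.3484).
So the stationary probability of Flat is 0.4387.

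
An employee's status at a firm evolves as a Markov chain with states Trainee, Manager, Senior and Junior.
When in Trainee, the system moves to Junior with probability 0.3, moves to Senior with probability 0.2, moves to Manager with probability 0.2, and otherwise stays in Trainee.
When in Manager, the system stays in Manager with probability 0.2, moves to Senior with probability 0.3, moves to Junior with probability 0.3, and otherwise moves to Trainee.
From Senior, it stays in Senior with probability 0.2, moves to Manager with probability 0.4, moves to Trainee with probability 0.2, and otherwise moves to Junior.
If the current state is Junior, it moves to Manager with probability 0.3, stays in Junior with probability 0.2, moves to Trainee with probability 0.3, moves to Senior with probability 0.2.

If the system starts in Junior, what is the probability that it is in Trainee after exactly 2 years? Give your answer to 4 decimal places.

Propagate the distribution vector 2 years from Junior.
After 0 years: (0.0000, 0.0000, 0.0000, 1.0000)
After 1 year: (0.3000, 0.3000, 0.2000, 0.2000)
After 2 years: (0.2500, 0.2600, 0.2300, 0.2600)
P(in Trainee after 2 years) = 0.2500

0.2500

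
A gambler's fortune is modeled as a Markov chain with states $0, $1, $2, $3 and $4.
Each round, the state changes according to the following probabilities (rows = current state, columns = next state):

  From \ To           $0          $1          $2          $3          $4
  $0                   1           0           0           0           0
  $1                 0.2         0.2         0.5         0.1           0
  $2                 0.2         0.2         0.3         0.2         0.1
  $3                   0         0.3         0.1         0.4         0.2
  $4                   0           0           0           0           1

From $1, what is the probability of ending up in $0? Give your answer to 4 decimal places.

Let h(s) be the probability of absorption at $0 starting from transient state s. Then h($0) = 1 and h($4) = 0. By first-step analysis:
h($1) = 0.2·1 + 0.2·h($1) + 0.5·h($2) + 0.1·h($3)
h($2) = 0.2·1 + 0.2·h($1) + 0.3·h($2) + 0.2·h($3) + 0.1·0
h($3) = 0.3·h($1) + 0.1·h($2) + 0.4·h($3) + 0.2·0
Solving: h($1) = 0.6860, h($2) = 0.6087, h($3) = 0.4444.
Starting from $1, the probability is 0.6860.

0.6860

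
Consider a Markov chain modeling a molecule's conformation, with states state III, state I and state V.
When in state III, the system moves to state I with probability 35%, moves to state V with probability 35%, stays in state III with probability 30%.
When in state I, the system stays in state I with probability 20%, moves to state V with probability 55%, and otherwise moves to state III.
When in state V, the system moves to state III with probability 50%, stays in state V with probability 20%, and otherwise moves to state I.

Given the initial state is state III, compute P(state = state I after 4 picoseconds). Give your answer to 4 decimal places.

0.2890

Propagate the distribution vector 4 picoseconds from state III.
After 0 picoseconds: (1.0000, 0.0000, 0.0000)
After 1 picosecond: (0.3000, 0.3500, 0.3500)
After 2 picoseconds: (0.3525, 0.2800, 0.3675)
After 3 picoseconds: (0.3595, 0.2896, 0.3509)
After 4 picoseconds: (0.3557, 0.2890, 0.3553)
P(in state I after 4 picoseconds) = 0.2890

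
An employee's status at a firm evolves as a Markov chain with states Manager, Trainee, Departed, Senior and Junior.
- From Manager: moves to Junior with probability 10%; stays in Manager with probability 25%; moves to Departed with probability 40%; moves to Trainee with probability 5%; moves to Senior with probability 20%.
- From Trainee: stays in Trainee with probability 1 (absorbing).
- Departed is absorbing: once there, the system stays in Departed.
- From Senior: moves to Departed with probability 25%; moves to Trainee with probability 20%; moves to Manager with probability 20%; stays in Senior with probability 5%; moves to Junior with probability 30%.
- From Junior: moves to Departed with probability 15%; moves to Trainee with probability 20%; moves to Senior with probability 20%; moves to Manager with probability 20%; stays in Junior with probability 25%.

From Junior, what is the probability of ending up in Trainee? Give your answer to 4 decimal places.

Let h(s) be the probability of absorption at Trainee starting from transient state s. Then h(Trainee) = 1 and h(Departed) = 0. By first-step analysis:
h(Manager) = 0.25·h(Manager) + 0.05·1 + 0.4·0 + 0.2·h(Senior) + 0.1·h(Junior)
h(Senior) = 0.2·h(Manager) + 0.2·1 + 0.25·0 + 0.05·h(Senior) + 0.3·h(Junior)
h(Junior) = 0.2·h(Manager) + 0.2·1 + 0.15·0 + 0.2·h(Senior) + 0.25·h(Junior)
Solving: h(Manager) = 0.2300, h(Senior) = 0.3959, h(Junior) = 0.4336.
Starting from Junior, the probability is 0.4336.

0.4336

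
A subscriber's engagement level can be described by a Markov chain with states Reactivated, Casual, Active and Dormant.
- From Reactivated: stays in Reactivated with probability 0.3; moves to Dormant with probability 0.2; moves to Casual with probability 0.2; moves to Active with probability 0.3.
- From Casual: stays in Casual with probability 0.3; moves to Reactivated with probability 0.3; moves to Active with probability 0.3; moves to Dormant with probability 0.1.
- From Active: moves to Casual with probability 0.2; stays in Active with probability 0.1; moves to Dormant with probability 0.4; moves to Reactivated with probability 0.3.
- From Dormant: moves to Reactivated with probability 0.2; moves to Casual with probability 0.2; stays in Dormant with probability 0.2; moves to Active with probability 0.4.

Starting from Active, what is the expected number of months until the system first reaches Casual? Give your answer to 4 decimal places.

5.0000

Let t(s) be the expected number of months to first reach Casual from state s, with t(Casual) = 0. Conditioning on the first month:
t(Reactivated) = 1 + 0.3·t(Reactivated) + 0.3·t(Active) + 0.2·t(Dormant)
t(Active) = 1 + 0.3·t(Reactivated) + 0.1·t(Active) + 0.4·t(Dormant)
t(Dormant) = 1 + 0.2·t(Reactivated) + 0.4·t(Active) + 0.2·t(Dormant)
Solving: t(Reactivated) = 5.0000, t(Active) = 5.0000, t(Dormant) = 5.0000.
Expected months from Active to Casual: 5.0000.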